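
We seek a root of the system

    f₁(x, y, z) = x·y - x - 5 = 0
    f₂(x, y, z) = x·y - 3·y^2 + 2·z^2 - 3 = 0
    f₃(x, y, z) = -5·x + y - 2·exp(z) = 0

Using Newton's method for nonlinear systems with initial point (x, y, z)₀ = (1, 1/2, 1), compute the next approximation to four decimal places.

At (1, 1/2, 1): F = (-5.5000, -1.2500, -9.936564).
Jacobian J = [[y - 1, x, 0], [y, x - 6·y, 4·z], [-5, 1, -2·exp(z)]].
At the point, J = [[-0.5000, 1.0000, 0.0000], [0.5000, -2.0000, 4.0000], [-5.0000, 1.0000, -5.436564]] (det J = -20.718282).
Solving J·Δ = −F gives Δ = (-4.0710, 3.4645, 2.5536).
Then the next iterate is (x, y, z)₁ = (-3.0710, 3.9645, 3.5536).

(-3.0710, 3.9645, 3.5536)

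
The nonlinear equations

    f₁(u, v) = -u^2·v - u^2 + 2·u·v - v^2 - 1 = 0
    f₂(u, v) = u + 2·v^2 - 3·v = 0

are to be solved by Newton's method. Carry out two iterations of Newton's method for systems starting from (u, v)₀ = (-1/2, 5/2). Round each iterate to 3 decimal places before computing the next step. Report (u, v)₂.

(1.029, 1.277)

At (-1/2, 5/2): F = (-10.625, 4.500).
Jacobian J = [[-2·u·v - 2·u + 2·v, -u^2 + 2·u - 2·v], [1, 4·v - 3]].
At the point, J = [[8.500, -6.250], [1.000, 7.000]] (det J = 65.750).
Solving J·Δ = −F gives Δ = (0.703, -0.743).
Then the next iterate is (u, v)₁ = (0.203, 1.757).
Round to (0.203, 1.757) and repeat: F = (-3.48732, 1.10610), J = [[2.39466, -3.14921], [1.000, 4.028]].
Δ = (0.826, -0.480), so (u, v)₂ = (1.029, 1.277).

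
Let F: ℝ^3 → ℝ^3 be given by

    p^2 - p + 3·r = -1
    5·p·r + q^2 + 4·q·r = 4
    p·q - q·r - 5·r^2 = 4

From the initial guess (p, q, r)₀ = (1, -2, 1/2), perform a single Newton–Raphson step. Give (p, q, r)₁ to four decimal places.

At (1, -2, 1/2): F = (2.5000, -1.5000, -6.2500).
Jacobian J = [[2·p - 1, 0, 3], [5·r, 2·q + 4·r, 5·p + 4·q], [q, p - r, -q - 10·r]].
At the point, J = [[1.0000, 0.0000, 3.0000], [2.5000, -2.0000, -3.0000], [-2.0000, 0.5000, -3.0000]] (det J = -0.7500).
Solving J·Δ = −F gives Δ = (-28.0000, -48.5000, 8.5000).
Then the next iterate is (p, q, r)₁ = (-27.0000, -50.5000, 9.0000).

(-27.0000, -50.5000, 9.0000)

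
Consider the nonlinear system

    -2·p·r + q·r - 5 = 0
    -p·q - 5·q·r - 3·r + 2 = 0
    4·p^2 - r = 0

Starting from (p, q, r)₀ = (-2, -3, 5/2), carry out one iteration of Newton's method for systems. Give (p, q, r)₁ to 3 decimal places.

(-1.155, -0.303, 2.482)

At (-2, -3, 5/2): F = (-2.500, 26.000, 13.500).
Jacobian J = [[-2·r, r, -2·p + q], [-q, -p - 5·r, -5·q - 3], [8·p, 0, -1]].
At the point, J = [[-5.000, 2.500, 1.000], [3.000, -10.500, 12.000], [-16.000, 0.000, -1.000]] (det J = -693.000).
Solving J·Δ = −F gives Δ = (0.845, 2.697, -0.018).
Then the next iterate is (p, q, r)₁ = (-1.155, -0.303, 2.482).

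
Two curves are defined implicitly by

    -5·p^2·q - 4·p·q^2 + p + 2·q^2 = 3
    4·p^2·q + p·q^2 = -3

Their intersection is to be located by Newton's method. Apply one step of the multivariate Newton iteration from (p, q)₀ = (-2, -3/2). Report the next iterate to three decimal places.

(-1.517, -0.917)

At (-2, -3/2): F = (47.500, -25.500).
Jacobian J = [[-10·p·q - 4·q^2 + 1, -5·p^2 - 8·p·q + 4·q], [8·p·q + q^2, 4·p^2 + 2·p·q]].
At the point, J = [[-38.000, -50.000], [26.250, 22.000]] (det J = 476.500).
Solving J·Δ = −F gives Δ = (0.483, 0.583).
Then the next iterate is (p, q)₁ = (-1.517, -0.917).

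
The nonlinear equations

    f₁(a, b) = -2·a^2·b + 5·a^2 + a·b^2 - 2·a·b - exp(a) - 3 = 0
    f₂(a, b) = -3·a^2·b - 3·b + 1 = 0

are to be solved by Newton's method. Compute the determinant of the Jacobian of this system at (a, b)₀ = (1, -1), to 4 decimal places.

-49.6903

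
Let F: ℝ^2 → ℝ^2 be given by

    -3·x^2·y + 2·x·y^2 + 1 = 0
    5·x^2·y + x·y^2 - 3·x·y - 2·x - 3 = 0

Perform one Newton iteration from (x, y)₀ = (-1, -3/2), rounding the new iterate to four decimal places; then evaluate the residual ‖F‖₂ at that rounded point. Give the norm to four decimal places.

5.3216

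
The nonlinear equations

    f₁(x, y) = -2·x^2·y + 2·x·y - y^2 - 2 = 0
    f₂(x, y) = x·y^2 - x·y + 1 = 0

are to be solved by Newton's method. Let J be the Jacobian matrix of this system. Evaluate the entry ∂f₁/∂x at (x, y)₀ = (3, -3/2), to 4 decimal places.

15.0000

∂f₁/∂x = -4·x·y + 2·y.
At (3, -3/2) this is 15.0000.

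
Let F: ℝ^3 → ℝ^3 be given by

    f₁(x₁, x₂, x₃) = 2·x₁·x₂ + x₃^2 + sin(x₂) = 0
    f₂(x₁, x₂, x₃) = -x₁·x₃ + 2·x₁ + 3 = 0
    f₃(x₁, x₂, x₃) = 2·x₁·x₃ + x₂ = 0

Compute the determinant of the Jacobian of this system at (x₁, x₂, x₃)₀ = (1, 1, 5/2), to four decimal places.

-10.6612

J = [[2·x₂, 2·x₁ + cos(x₂), 2·x₃], [-x₃ + 2, 0, -x₁], [2·x₃, 1, 2·x₁]].
At the point, J = [[2.0000, 2.540302, 5.0000], [-0.5000, 0.0000, -1.0000], [5.0000, 1.0000, 2.0000]].
det J = -10.6612.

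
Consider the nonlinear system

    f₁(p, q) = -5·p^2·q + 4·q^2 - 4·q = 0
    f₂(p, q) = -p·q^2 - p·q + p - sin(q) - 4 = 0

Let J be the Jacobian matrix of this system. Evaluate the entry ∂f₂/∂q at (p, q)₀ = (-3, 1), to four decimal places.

8.4597

∂f₂/∂q = -2·p·q - p - cos(q).
At (-3, 1) this is 8.4597.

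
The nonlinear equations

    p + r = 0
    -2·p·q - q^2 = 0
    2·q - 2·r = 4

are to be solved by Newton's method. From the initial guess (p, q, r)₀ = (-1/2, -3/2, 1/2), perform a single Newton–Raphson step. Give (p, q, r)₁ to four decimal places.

(11.7500, -9.7500, -11.7500)

At (-1/2, -3/2, 1/2): F = (0.0000, -3.7500, -8.0000).
Jacobian J = [[1, 0, 1], [-2·q, -2·p - 2·q, 0], [0, 2, -2]].
At the point, J = [[1.0000, 0.0000, 1.0000], [3.0000, 4.0000, 0.0000], [0.0000, 2.0000, -2.0000]] (det J = -2.0000).
Solving J·Δ = −F gives Δ = (12.2500, -8.2500, -12.2500).
Then the next iterate is (p, q, r)₁ = (11.7500, -9.7500, -11.7500).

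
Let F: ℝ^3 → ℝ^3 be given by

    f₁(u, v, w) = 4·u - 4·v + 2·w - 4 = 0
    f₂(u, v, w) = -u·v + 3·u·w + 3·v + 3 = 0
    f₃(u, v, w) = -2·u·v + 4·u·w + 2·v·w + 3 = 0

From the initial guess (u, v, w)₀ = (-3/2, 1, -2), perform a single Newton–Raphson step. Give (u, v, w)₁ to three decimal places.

At (-3/2, 1, -2): F = (-18.000, 16.500, 14.000).
Jacobian J = [[4, -4, 2], [-v + 3·w, -u + 3, 3·u], [-2·v + 4·w, -2·u + 2·w, 4·u + 2·v]].
At the point, J = [[4.000, -4.000, 2.000], [-7.000, 4.500, -4.500], [-10.000, -1.000, -4.000]] (det J = -54.000).
Solving J·Δ = −F gives Δ = (4.333, -3.407, -6.481).
Then the next iterate is (u, v, w)₁ = (2.833, -2.407, -8.481).

(2.833, -2.407, -8.481)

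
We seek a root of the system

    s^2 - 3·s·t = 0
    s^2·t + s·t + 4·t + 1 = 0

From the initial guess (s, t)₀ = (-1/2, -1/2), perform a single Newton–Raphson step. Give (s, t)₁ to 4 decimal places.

At (-1/2, -1/2): F = (-0.5000, -0.8750).
Jacobian J = [[2·s - 3·t, -3·s], [2·s·t + t, s^2 + s + 4]].
At the point, J = [[0.5000, 1.5000], [0.0000, 3.7500]] (det J = 1.8750).
Solving J·Δ = −F gives Δ = (0.3000, 0.2333).
Then the next iterate is (s, t)₁ = (-0.2000, -0.2667).

(-0.2000, -0.2667)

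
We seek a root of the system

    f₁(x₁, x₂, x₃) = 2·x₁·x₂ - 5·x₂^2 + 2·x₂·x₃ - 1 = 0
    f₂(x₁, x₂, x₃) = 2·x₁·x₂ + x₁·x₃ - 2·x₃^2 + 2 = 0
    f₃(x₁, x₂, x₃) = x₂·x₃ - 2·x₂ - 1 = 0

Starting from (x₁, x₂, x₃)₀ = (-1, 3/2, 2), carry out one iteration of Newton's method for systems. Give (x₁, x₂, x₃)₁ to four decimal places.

(2.5000, 1.7500, 2.6667)

At (-1, 3/2, 2): F = (-9.2500, -11.0000, -1.0000).
Jacobian J = [[2·x₂, 2·x₁ - 10·x₂ + 2·x₃, 2·x₂], [2·x₂ + x₃, 2·x₁, x₁ - 4·x₃], [0, x₃ - 2, x₂]].
At the point, J = [[3.0000, -13.0000, 3.0000], [5.0000, -2.0000, -9.0000], [0.0000, 0.0000, 1.5000]] (det J = 88.5000).
Solving J·Δ = −F gives Δ = (3.5000, 0.2500, 0.6667).
Then the next iterate is (x₁, x₂, x₃)₁ = (2.5000, 1.7500, 2.6667).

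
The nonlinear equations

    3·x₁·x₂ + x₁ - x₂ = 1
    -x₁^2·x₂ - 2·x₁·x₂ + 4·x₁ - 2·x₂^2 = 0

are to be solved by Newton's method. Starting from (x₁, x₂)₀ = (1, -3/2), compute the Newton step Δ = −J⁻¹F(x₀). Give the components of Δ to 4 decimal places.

(-0.5574, 0.5246)

At (1, -3/2): F = (-3.0000, 4.0000).
Jacobian J = [[3·x₂ + 1, 3·x₁ - 1], [-2·x₁·x₂ - 2·x₂ + 4, -x₁^2 - 2·x₁ - 4·x₂]].
At the point, J = [[-3.5000, 2.0000], [10.0000, 3.0000]] (det J = -30.5000).
Solving J·Δ = −F gives Δ = (-0.5574, 0.5246).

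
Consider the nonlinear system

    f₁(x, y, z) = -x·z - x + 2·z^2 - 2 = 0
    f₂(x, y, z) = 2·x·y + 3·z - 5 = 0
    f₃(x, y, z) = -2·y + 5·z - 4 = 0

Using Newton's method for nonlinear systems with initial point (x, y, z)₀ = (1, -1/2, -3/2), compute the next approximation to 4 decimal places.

At (1, -1/2, -3/2): F = (3.0000, -10.5000, -10.5000).
Jacobian J = [[-z - 1, 0, -x + 4·z], [2·y, 2·x, 3], [0, -2, 5]].
At the point, J = [[0.5000, 0.0000, -7.0000], [-1.0000, 2.0000, 3.0000], [0.0000, -2.0000, 5.0000]] (det J = -6.0000).
Solving J·Δ = −F gives Δ = (-41.0000, -11.5000, -2.5000).
Then the next iterate is (x, y, z)₁ = (-40.0000, -12.0000, -4.0000).

(-40.0000, -12.0000, -4.0000)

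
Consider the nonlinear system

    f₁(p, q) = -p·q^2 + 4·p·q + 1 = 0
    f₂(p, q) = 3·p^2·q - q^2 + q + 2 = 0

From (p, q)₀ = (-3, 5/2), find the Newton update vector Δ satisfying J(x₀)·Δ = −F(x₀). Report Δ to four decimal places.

(1.9571, 0.9703)

At (-3, 5/2): F = (-10.2500, 65.7500).
Jacobian J = [[-q^2 + 4·q, -2·p·q + 4·p], [6·p·q, 3·p^2 - 2·q + 1]].
At the point, J = [[3.7500, 3.0000], [-45.0000, 23.0000]] (det J = 221.2500).
Solving J·Δ = −F gives Δ = (1.9571, 0.9703).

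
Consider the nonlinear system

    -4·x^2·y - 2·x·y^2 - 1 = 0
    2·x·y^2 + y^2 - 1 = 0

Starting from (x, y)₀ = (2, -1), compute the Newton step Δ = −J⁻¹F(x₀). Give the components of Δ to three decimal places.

At (2, -1): F = (11.000, 4.000).
Jacobian J = [[-8·x·y - 2·y^2, -4·x^2 - 4·x·y], [2·y^2, 4·x·y + 2·y]].
At the point, J = [[14.000, -8.000], [2.000, -10.000]] (det J = -124.000).
Solving J·Δ = −F gives Δ = (-0.629, 0.274).

(-0.629, 0.274)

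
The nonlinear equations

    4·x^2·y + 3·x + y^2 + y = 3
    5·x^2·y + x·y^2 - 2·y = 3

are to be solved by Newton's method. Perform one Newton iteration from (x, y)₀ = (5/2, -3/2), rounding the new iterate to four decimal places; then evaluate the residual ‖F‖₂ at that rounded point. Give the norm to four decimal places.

14.3237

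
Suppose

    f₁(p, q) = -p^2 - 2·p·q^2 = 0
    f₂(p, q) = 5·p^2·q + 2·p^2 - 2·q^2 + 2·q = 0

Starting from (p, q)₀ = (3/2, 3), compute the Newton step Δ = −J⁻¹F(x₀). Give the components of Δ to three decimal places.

At (3/2, 3): F = (-29.250, 26.250).
Jacobian J = [[-2·p - 2·q^2, -4·p·q], [10·p·q + 4·p, 5·p^2 - 4·q + 2]].
At the point, J = [[-21.000, -18.000], [51.000, 1.250]] (det J = 891.750).
Solving J·Δ = −F gives Δ = (-0.489, -1.055).

(-0.489, -1.055)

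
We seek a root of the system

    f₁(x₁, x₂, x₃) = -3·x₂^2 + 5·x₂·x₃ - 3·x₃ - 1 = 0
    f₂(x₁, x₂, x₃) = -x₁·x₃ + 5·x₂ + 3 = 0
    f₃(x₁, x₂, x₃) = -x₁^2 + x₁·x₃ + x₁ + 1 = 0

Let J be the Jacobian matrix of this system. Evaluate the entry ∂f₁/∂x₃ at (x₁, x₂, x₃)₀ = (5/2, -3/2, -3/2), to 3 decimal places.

-10.500

∂f₁/∂x₃ = 5·x₂ - 3.
At (5/2, -3/2, -3/2) this is -10.500.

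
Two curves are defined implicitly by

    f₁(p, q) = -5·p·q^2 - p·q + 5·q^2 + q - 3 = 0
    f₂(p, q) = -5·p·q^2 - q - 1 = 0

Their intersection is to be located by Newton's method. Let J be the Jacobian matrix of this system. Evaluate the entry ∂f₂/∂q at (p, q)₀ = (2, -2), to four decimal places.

39.0000

∂f₂/∂q = -10·p·q - 1.
At (2, -2) this is 39.0000.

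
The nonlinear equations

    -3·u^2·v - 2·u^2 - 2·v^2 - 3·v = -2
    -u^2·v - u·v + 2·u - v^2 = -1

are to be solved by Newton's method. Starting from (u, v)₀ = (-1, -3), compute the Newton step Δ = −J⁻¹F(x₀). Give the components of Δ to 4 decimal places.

(0.7692, 1.7949)

At (-1, -3): F = (0.0000, -10.0000).
Jacobian J = [[-6·u·v - 4·u, -3·u^2 - 4·v - 3], [-2·u·v - v + 2, -u^2 - u - 2·v]].
At the point, J = [[-14.0000, 6.0000], [-1.0000, 6.0000]] (det J = -78.0000).
Solving J·Δ = −F gives Δ = (0.7692, 1.7949).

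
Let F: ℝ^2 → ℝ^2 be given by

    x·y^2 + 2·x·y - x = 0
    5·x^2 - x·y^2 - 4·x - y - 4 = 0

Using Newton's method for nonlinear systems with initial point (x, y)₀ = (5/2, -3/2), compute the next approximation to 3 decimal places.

At (5/2, -3/2): F = (-4.375, 13.125).
Jacobian J = [[y^2 + 2·y - 1, 2·x·y + 2·x], [10·x - y^2 - 4, -2·x·y - 1]].
At the point, J = [[-1.750, -2.500], [18.750, 6.500]] (det J = 35.500).
Solving J·Δ = −F gives Δ = (-0.123, -1.664).
Then the next iterate is (x, y)₁ = (2.377, -3.164).

(2.377, -3.164)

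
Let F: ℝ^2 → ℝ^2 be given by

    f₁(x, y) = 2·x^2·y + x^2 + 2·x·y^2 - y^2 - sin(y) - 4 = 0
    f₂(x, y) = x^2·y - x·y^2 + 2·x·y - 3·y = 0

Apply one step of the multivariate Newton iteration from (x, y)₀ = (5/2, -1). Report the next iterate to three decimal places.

(-1.104, -2.365)

At (5/2, -1): F = (-5.40853, -10.750).
Jacobian J = [[4·x·y + 2·x + 2·y^2, 2·x^2 + 4·x·y - 2·y - cos(y)], [2·x·y - y^2 + 2·y, x^2 - 2·x·y + 2·x - 3]].
At the point, J = [[-3.000, 3.95970], [-8.000, 13.250]] (det J = -8.07242).
Solving J·Δ = −F gives Δ = (-3.604, -1.365).
Then the next iterate is (x, y)₁ = (-1.104, -2.365).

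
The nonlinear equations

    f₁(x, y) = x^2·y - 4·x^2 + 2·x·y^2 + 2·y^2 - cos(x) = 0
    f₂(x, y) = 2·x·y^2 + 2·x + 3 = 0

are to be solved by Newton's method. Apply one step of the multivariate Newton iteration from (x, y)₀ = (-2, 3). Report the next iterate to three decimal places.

(-1.359, 1.993)

At (-2, 3): F = (-21.58385, -37.000).
Jacobian J = [[2·x·y - 8·x + 2·y^2 + sin(x), x^2 + 4·x·y + 4·y], [2·y^2 + 2, 4·x·y]].
At the point, J = [[21.09070, -8.000], [20.000, -24.000]] (det J = -346.17686).
Solving J·Δ = −F gives Δ = (0.641, -1.007).
Then the next iterate is (x, y)₁ = (-1.359, 1.993).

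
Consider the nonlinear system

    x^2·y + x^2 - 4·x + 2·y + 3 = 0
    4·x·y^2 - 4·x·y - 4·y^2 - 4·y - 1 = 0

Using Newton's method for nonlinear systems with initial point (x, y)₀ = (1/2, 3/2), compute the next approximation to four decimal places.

(2.5333, 0.8000)

At (1/2, 3/2): F = (4.6250, -14.5000).
Jacobian J = [[2·x·y + 2·x - 4, x^2 + 2], [4·y^2 - 4·y, 8·x·y - 4·x - 8·y - 4]].
At the point, J = [[-1.5000, 2.2500], [3.0000, -12.0000]] (det J = 11.2500).
Solving J·Δ = −F gives Δ = (2.0333, -0.7000).
Then the next iterate is (x, y)₁ = (2.5333, 0.8000).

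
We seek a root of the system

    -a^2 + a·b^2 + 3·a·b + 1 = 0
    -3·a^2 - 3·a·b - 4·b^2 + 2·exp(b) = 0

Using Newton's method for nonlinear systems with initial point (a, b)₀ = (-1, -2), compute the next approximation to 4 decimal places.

(4.2726, -4.0000)

At (-1, -2): F = (2.0000, -24.729329).
Jacobian J = [[-2·a + b^2 + 3·b, 2·a·b + 3·a], [-6·a - 3·b, -3·a - 8·b + 2·exp(b)]].
At the point, J = [[0.0000, 1.0000], [12.0000, 19.270671]] (det J = -12.0000).
Solving J·Δ = −F gives Δ = (5.2726, -2.0000).
Then the next iterate is (a, b)₁ = (4.2726, -4.0000).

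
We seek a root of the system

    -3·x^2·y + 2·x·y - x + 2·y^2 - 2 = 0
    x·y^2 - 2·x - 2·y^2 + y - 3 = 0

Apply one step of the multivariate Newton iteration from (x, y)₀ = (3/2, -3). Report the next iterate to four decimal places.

(2.0762, -0.6334)

At (3/2, -3): F = (25.7500, -13.5000).
Jacobian J = [[-6·x·y + 2·y - 1, -3·x^2 + 2·x + 4·y], [y^2 - 2, 2·x·y - 4·y + 1]].
At the point, J = [[20.0000, -15.7500], [7.0000, 4.0000]] (det J = 190.2500).
Solving J·Δ = −F gives Δ = (0.5762, 2.3666).
Then the next iterate is (x, y)₁ = (2.0762, -0.6334).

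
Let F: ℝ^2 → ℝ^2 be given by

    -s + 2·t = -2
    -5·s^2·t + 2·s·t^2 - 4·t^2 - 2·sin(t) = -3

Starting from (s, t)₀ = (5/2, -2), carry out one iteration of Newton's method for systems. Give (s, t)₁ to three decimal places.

(2.650, 0.325)

At (5/2, -2): F = (-4.500, 71.31859).
Jacobian J = [[-1, 2], [-10·s·t + 2·t^2, -5·s^2 + 4·s·t - 8·t - 2·cos(t)]].
At the point, J = [[-1.000, 2.000], [58.000, -34.41771]] (det J = -81.58229).
Solving J·Δ = −F gives Δ = (0.150, 2.325).
Then the next iterate is (s, t)₁ = (2.650, 0.325).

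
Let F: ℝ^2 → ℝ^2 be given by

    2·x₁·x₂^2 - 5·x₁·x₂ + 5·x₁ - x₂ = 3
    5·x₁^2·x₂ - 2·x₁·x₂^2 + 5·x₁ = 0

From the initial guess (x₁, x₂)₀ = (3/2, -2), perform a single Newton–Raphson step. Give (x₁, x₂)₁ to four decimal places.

At (3/2, -2): F = (33.5000, -27.0000).
Jacobian J = [[2·x₂^2 - 5·x₂ + 5, 4·x₁·x₂ - 5·x₁ - 1], [10·x₁·x₂ - 2·x₂^2 + 5, 5·x₁^2 - 4·x₁·x₂]].
At the point, J = [[23.0000, -20.5000], [-33.0000, 23.2500]] (det J = -141.7500).
Solving J·Δ = −F gives Δ = (1.5899, 3.4180).
Then the next iterate is (x₁, x₂)₁ = (3.0899, 1.4180).

(3.0899, 1.4180)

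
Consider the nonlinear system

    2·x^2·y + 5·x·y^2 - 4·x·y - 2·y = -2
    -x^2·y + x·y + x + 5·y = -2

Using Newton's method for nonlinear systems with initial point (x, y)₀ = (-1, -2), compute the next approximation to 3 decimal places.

(-1.184, -0.640)

At (-1, -2): F = (-26.000, -5.000).
Jacobian J = [[4·x·y + 5·y^2 - 4·y, 2·x^2 + 10·x·y - 4·x - 2], [-2·x·y + y + 1, -x^2 + x + 5]].
At the point, J = [[36.000, 24.000], [-5.000, 3.000]] (det J = 228.000).
Solving J·Δ = −F gives Δ = (-0.184, 1.360).
Then the next iterate is (x, y)₁ = (-1.184, -0.640).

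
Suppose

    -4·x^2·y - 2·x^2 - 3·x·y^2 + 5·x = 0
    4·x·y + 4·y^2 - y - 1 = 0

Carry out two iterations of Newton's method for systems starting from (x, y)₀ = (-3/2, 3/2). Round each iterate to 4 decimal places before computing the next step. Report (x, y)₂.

(-0.2297, 0.7428)

At (-3/2, 3/2): F = (-15.3750, -2.5000).
Jacobian J = [[-8·x·y - 4·x - 3·y^2 + 5, -4·x^2 - 6·x·y], [4·y, 4·x + 8·y - 1]].
At the point, J = [[22.2500, 4.5000], [6.0000, 5.0000]] (det J = 84.2500).
Solving J·Δ = −F gives Δ = (0.7789, -0.4347).
Then the next iterate is (x, y)₁ = (-0.7211, 1.0653).
Round to (-0.7211, 1.0653) and repeat: F = (-4.406180, -0.598595), J = [[10.625310, 2.529186], [4.2612, 4.6380]].
Δ = (0.4914, -0.3225), so (x, y)₂ = (-0.2297, 0.7428).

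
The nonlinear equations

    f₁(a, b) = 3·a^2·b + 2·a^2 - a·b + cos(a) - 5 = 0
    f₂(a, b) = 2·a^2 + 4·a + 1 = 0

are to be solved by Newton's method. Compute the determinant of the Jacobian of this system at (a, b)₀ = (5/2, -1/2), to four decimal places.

-227.5000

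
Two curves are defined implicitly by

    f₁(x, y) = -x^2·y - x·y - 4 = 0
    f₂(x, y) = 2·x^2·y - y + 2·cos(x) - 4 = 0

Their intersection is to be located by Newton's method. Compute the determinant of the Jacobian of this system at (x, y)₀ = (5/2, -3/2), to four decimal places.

J = [[-2·x·y - y, -x^2 - x], [4·x·y - 2·sin(x), 2·x^2 - 1]].
At the point, J = [[9.0000, -8.7500], [-16.196944, 11.5000]].
det J = -38.2233.

-38.2233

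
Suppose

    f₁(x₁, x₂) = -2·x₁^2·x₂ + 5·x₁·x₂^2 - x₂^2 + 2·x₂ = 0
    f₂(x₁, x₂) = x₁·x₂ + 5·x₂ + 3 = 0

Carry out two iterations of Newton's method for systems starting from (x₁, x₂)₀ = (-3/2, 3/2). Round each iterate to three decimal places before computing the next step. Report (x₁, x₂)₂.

At (-3/2, 3/2): F = (-22.875, 8.250).
Jacobian J = [[-4·x₁·x₂ + 5·x₂^2, -2·x₁^2 + 10·x₁·x₂ - 2·x₂ + 2], [x₂, x₁ + 5]].
At the point, J = [[20.250, -28.000], [1.500, 3.500]] (det J = 112.875).
Solving J·Δ = −F gives Δ = (-1.337, -1.784).
Then the next iterate is (x₁, x₂)₁ = (-2.837, -0.284).
Round to (-2.837, -0.284) and repeat: F = (2.77883, 2.38571), J = [[-2.81955, -5.47206], [-0.284, 2.163]].
Δ = (2.491, -0.776), so (x₁, x₂)₂ = (-0.346, -1.060).

(-0.346, -1.060)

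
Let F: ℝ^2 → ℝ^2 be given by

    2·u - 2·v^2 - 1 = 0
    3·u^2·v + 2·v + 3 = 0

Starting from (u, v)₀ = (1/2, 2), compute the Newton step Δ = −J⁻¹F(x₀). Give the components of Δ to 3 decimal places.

(-0.860, -1.215)

At (1/2, 2): F = (-8.000, 8.500).
Jacobian J = [[2, -4·v], [6·u·v, 3·u^2 + 2]].
At the point, J = [[2.000, -8.000], [6.000, 2.750]] (det J = 53.500).
Solving J·Δ = −F gives Δ = (-0.860, -1.215).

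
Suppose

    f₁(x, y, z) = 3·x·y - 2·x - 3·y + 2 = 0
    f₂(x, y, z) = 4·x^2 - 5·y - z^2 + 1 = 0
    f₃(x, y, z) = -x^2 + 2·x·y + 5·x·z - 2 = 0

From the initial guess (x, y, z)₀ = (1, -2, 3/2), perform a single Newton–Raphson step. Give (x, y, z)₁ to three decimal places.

(1.000, 1.434, 0.026)

At (1, -2, 3/2): F = (0.000, 12.750, 0.500).
Jacobian J = [[3·y - 2, 3·x - 3, 0], [8·x, -5, -2·z], [-2·x + 2·y + 5·z, 2·x, 5·x]].
At the point, J = [[-8.000, 0.000, 0.000], [8.000, -5.000, -3.000], [1.500, 2.000, 5.000]] (det J = 152.000).
Solving J·Δ = −F gives Δ = (0.000, 3.434, -1.474).
Then the next iterate is (x, y, z)₁ = (1.000, 1.434, 0.026).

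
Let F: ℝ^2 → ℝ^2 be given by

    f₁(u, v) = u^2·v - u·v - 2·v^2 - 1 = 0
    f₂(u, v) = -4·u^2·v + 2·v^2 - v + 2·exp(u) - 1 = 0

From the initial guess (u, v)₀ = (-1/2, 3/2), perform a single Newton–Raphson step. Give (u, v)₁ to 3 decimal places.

(-0.171, 0.479)

At (-1/2, 3/2): F = (-4.375, 1.71306).
Jacobian J = [[2·u·v - v, u^2 - u - 4·v], [-8·u·v + 2·exp(u), -4·u^2 + 4·v - 1]].
At the point, J = [[-3.000, -5.250], [7.21306, 4.000]] (det J = 25.86857).
Solving J·Δ = −F gives Δ = (0.329, -1.021).
Then the next iterate is (u, v)₁ = (-0.171, 0.479).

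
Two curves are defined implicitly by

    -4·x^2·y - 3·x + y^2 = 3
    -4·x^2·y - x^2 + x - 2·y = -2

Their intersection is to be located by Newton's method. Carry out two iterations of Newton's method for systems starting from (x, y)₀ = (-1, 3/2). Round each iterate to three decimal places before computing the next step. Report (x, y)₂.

(0.487, 2.349)

At (-1, 3/2): F = (-3.750, -9.000).
Jacobian J = [[-8·x·y - 3, -4·x^2 + 2·y], [-8·x·y - 2·x + 1, -4·x^2 - 2]].
At the point, J = [[9.000, -1.000], [15.000, -6.000]] (det J = -39.000).
Solving J·Δ = −F gives Δ = (0.346, -0.635).
Then the next iterate is (x, y)₁ = (-0.654, 0.865).
Round to (-0.654, 0.865) and repeat: F = (-1.76967, -2.29161), J = [[1.52568, 0.01914], [6.83368, -3.71086]].
Δ = (1.141, 1.484), so (x, y)₂ = (0.487, 2.349).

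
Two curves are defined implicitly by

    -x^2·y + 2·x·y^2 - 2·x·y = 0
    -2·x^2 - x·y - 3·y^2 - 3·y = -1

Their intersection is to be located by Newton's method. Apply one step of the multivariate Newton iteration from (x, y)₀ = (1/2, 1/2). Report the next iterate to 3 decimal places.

At (1/2, 1/2): F = (-0.375, -2.000).
Jacobian J = [[-2·x·y + 2·y^2 - 2·y, -x^2 + 4·x·y - 2·x], [-4·x - y, -x - 6·y - 3]].
At the point, J = [[-1.000, -0.250], [-2.500, -6.500]] (det J = 5.875).
Solving J·Δ = −F gives Δ = (-0.330, -0.181).
Then the next iterate is (x, y)₁ = (0.170, 0.319).

(0.170, 0.319)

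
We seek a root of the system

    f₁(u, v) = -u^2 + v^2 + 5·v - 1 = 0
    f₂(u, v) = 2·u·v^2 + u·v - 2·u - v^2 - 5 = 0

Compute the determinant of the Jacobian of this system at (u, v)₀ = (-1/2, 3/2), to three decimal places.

J = [[-2·u, 2·v + 5], [2·v^2 + v - 2, 4·u·v + u - 2·v]].
At the point, J = [[1.000, 8.000], [4.000, -6.500]].
det J = -38.500.

-38.500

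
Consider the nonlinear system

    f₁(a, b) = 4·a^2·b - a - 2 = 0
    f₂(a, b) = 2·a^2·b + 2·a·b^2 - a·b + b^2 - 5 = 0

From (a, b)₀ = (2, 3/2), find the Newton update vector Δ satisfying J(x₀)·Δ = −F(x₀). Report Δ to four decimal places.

At (2, 3/2): F = (20.0000, 15.2500).
Jacobian J = [[8·a·b - 1, 4·a^2], [4·a·b + 2·b^2 - b, 2·a^2 + 4·a·b - a + 2·b]].
At the point, J = [[23.0000, 16.0000], [15.0000, 21.0000]] (det J = 243.0000).
Solving J·Δ = −F gives Δ = (-0.7243, -0.2088).

(-0.7243, -0.2088)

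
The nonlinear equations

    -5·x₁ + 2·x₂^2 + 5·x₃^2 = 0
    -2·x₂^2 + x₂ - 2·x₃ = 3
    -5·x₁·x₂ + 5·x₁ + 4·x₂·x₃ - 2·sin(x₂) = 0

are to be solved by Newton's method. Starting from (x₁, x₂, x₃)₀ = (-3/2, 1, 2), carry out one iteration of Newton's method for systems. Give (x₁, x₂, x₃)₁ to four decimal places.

(-17.5804, 2.1501, -3.7251)

At (-3/2, 1, 2): F = (29.5000, -8.0000, 6.317058).
Jacobian J = [[-5, 4·x₂, 10·x₃], [0, -4·x₂ + 1, -2], [-5·x₂ + 5, -5·x₁ + 4·x₃ - 2·cos(x₂), 4·x₂]].
At the point, J = [[-5.0000, 4.0000, 20.0000], [0.0000, -3.0000, -2.0000], [0.0000, 14.419395, 4.0000]] (det J = -84.193954).
Solving J·Δ = −F gives Δ = (-16.0804, 1.1501, -5.7251).
Then the next iterate is (x₁, x₂, x₃)₁ = (-17.5804, 2.1501, -3.7251).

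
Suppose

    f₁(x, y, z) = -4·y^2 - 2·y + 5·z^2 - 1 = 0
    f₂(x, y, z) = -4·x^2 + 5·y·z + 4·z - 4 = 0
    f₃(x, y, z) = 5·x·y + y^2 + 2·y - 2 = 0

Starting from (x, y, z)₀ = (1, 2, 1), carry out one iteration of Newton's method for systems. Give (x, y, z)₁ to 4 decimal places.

At (1, 2, 1): F = (-16.0000, 6.0000, 16.0000).
Jacobian J = [[0, -8·y - 2, 10·z], [-8·x, 5·z, 5·y + 4], [5·y, 5·x + 2·y + 2, 0]].
At the point, J = [[0.0000, -18.0000, 10.0000], [-8.0000, 5.0000, 14.0000], [10.0000, 11.0000, 0.0000]] (det J = -3900.0000).
Solving J·Δ = −F gives Δ = (-0.4379, -1.0564, -0.3015).
Then the next iterate is (x, y, z)₁ = (0.5621, 0.9436, 0.6985).

(0.5621, 0.9436, 0.6985)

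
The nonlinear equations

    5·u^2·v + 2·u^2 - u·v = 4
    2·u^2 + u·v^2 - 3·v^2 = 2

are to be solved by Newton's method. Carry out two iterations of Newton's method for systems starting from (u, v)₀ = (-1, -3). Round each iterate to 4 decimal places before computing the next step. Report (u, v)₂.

(-0.0382, -0.6843)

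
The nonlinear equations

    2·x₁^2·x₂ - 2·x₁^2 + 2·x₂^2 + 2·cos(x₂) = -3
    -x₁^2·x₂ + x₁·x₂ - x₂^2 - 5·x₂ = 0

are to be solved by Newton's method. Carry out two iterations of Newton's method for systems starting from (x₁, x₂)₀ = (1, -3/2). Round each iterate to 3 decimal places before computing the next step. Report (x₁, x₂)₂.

(8.620, -0.470)

At (1, -3/2): F = (2.64147, 5.250).
Jacobian J = [[4·x₁·x₂ - 4·x₁, 2·x₁^2 + 4·x₂ - 2·sin(x₂)], [-2·x₁·x₂ + x₂, -x₁^2 + x₁ - 2·x₂ - 5]].
At the point, J = [[-10.000, -2.00501], [1.500, -2.000]] (det J = 23.00752).
Solving J·Δ = −F gives Δ = (-0.228, 2.454).
Then the next iterate is (x₁, x₂)₁ = (0.772, 0.954).
Round to (0.772, 0.954) and repeat: F = (5.92225, -5.51220), J = [[-0.14205, 3.37650], [-0.51898, -6.73198]].
Δ = (7.848, -1.424), so (x₁, x₂)₂ = (8.620, -0.470).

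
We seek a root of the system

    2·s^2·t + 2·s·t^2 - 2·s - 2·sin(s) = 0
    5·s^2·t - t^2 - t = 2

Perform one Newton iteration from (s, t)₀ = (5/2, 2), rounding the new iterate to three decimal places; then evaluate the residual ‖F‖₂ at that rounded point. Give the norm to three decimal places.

At (5/2, 2): F = (38.80306, 54.500).
Jacobian J = [[4·s·t + 2·t^2 - 2·cos(s) - 2, 2·s^2 + 4·s·t], [10·s·t, 5·s^2 - 2·t - 1]].
At the point, J = [[27.60229, 32.500], [50.000, 26.250]] (det J = -900.43996).
Solving J·Δ = −F gives Δ = (-0.836, -0.484).
Then the next iterate is (s, t)₁ = (1.664, 1.516).
Re-evaluating at (1.664, 1.516): F = (10.72457, 15.17398), so ‖F‖₂ = 18.581.

18.581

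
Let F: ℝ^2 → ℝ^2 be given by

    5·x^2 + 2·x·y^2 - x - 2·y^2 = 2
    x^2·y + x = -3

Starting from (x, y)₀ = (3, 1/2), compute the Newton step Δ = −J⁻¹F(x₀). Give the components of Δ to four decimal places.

At (3, 1/2): F = (41.0000, 10.5000).
Jacobian J = [[10·x + 2·y^2 - 1, 4·x·y - 4·y], [2·x·y + 1, x^2]].
At the point, J = [[29.5000, 4.0000], [4.0000, 9.0000]] (det J = 249.5000).
Solving J·Δ = −F gives Δ = (-1.3106, -0.5842).

(-1.3106, -0.5842)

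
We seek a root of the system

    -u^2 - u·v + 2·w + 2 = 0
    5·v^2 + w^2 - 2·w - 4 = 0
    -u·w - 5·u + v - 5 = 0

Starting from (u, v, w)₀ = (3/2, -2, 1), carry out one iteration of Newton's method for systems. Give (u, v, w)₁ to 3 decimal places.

(-0.356, -1.250, -1.741)

At (3/2, -2, 1): F = (4.750, 15.000, -16.000).
Jacobian J = [[-2·u - v, -u, 2], [0, 10·v, 2·w - 2], [-w - 5, 1, -u]].
At the point, J = [[-1.000, -1.500, 2.000], [0.000, -20.000, 0.000], [-6.000, 1.000, -1.500]] (det J = -270.000).
Solving J·Δ = −F gives Δ = (-1.856, 0.750, -2.741).
Then the next iterate is (u, v, w)₁ = (-0.356, -1.250, -1.741).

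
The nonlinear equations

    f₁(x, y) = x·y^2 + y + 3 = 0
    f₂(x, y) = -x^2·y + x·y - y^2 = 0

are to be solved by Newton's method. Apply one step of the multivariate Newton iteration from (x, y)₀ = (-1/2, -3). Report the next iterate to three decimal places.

(-0.547, -1.768)

At (-1/2, -3): F = (-4.500, -6.750).
Jacobian J = [[y^2, 2·x·y + 1], [-2·x·y + y, -x^2 + x - 2·y]].
At the point, J = [[9.000, 4.000], [-6.000, 5.250]] (det J = 71.250).
Solving J·Δ = −F gives Δ = (-0.047, 1.232).
Then the next iterate is (x, y)₁ = (-0.547, -1.768).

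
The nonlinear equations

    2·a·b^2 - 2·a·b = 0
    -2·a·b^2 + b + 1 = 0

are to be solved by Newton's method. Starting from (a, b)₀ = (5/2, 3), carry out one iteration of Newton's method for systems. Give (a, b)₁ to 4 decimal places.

(0.9804, 2.5294)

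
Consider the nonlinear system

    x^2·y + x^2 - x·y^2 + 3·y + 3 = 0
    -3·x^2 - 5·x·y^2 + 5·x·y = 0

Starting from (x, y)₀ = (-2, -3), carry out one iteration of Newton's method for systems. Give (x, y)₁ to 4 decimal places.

(-0.4706, -2.5059)

At (-2, -3): F = (4.0000, 108.0000).
Jacobian J = [[2·x·y + 2·x - y^2, x^2 - 2·x·y + 3], [-6·x - 5·y^2 + 5·y, -10·x·y + 5·x]].
At the point, J = [[-1.0000, -5.0000], [-48.0000, -70.0000]] (det J = -170.0000).
Solving J·Δ = −F gives Δ = (1.5294, 0.4941).
Then the next iterate is (x, y)₁ = (-0.4706, -2.5059).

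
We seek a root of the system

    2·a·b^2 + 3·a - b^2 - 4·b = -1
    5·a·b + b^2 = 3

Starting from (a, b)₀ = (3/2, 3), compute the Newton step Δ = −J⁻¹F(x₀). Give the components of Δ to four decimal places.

(0.4450, -2.6055)

At (3/2, 3): F = (11.5000, 28.5000).
Jacobian J = [[2·b^2 + 3, 4·a·b - 2·b - 4], [5·b, 5·a + 2·b]].
At the point, J = [[21.0000, 8.0000], [15.0000, 13.5000]] (det J = 163.5000).
Solving J·Δ = −F gives Δ = (0.4450, -2.6055).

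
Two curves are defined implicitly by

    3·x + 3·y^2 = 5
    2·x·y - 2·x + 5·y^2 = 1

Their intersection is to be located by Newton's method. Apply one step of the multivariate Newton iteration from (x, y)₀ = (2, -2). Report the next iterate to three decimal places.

At (2, -2): F = (13.000, 7.000).
Jacobian J = [[3, 6·y], [2·y - 2, 2·x + 10·y]].
At the point, J = [[3.000, -12.000], [-6.000, -16.000]] (det J = -120.000).
Solving J·Δ = −F gives Δ = (-1.033, 0.825).
Then the next iterate is (x, y)₁ = (0.967, -1.175).

(0.967, -1.175)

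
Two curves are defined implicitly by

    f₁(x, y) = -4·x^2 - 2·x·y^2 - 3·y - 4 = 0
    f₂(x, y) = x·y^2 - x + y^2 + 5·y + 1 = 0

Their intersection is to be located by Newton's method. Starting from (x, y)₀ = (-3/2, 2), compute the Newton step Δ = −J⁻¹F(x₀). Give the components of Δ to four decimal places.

At (-3/2, 2): F = (-7.0000, 10.5000).
Jacobian J = [[-8·x - 2·y^2, -4·x·y - 3], [y^2 - 1, 2·x·y + 2·y + 5]].
At the point, J = [[4.0000, 9.0000], [3.0000, 3.0000]] (det J = -15.0000).
Solving J·Δ = −F gives Δ = (-7.7000, 4.2000).

(-7.7000, 4.2000)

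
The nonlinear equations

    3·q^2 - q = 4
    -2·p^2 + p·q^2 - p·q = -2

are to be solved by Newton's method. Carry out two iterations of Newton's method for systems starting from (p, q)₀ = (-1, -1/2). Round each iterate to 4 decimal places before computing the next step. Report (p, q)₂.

(-0.6107, -1.0130)

At (-1, -1/2): F = (-2.7500, -0.7500).
Jacobian J = [[0, 6·q - 1], [-4·p + q^2 - q, 2·p·q - p]].
At the point, J = [[0.0000, -4.0000], [4.7500, 2.0000]] (det J = 19.0000).
Solving J·Δ = −F gives Δ = (0.4474, -0.6875).
Then the next iterate is (p, q)₁ = (-0.5526, -1.1875).
Round to (-0.5526, -1.1875) and repeat: F = (1.417969, -0.046198), J = [[0.0000, -8.1250], [4.808056, 1.865025]].
Δ = (-0.0581, 0.1745), so (p, q)₂ = (-0.6107, -1.0130).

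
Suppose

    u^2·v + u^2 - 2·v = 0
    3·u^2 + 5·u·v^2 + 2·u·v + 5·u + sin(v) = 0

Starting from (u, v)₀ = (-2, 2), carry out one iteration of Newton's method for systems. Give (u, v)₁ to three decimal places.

(-1.469, 1.188)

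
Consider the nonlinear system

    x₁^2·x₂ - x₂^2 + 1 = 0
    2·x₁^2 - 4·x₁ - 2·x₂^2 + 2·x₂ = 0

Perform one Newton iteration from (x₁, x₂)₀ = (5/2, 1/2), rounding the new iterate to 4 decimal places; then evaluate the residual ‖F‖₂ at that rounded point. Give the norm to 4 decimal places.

1.0000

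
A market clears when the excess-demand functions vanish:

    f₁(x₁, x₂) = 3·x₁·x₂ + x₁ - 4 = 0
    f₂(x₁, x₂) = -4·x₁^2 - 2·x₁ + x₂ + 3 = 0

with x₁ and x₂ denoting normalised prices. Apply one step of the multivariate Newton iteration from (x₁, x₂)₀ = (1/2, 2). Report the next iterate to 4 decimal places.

(0.8125, 0.8750)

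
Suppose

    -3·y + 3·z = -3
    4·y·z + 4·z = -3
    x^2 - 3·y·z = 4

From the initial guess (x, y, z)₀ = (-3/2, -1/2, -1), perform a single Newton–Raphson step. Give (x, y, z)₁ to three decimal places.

At (-3/2, -1/2, -1): F = (1.500, 1.000, -3.250).
Jacobian J = [[0, -3, 3], [0, 4·z, 4·y + 4], [2·x, -3·z, -3·y]].
At the point, J = [[0.000, -3.000, 3.000], [0.000, -4.000, 2.000], [-3.000, 3.000, 1.500]] (det J = -18.000).
Solving J·Δ = −F gives Δ = (-1.333, 0.000, -0.500).
Then the next iterate is (x, y, z)₁ = (-2.833, -0.500, -1.500).

(-2.833, -0.500, -1.500)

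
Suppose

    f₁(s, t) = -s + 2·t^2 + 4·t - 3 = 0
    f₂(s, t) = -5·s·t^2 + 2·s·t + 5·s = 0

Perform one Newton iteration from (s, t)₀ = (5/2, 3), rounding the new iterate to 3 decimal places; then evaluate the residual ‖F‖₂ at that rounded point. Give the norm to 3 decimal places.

11.141

At (5/2, 3): F = (24.500, -85.000).
Jacobian J = [[-1, 4·t + 4], [-5·t^2 + 2·t + 5, -10·s·t + 2·s]].
At the point, J = [[-1.000, 16.000], [-34.000, -70.000]] (det J = 614.000).
Solving J·Δ = −F gives Δ = (0.578, -1.495).
Then the next iterate is (s, t)₁ = (3.078, 1.505).
Re-evaluating at (3.078, 1.505): F = (4.47205, -10.20395), so ‖F‖₂ = 11.141.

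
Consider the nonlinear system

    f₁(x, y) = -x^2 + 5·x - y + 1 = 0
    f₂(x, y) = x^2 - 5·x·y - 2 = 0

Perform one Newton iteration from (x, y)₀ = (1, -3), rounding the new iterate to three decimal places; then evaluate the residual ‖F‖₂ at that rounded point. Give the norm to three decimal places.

2890.944

At (1, -3): F = (8.000, 14.000).
Jacobian J = [[-2·x + 5, -1], [2·x - 5·y, -5·x]].
At the point, J = [[3.000, -1.000], [17.000, -5.000]] (det J = 2.000).
Solving J·Δ = −F gives Δ = (13.000, 47.000).
Then the next iterate is (x, y)₁ = (14.000, 44.000).
Re-evaluating at (14.000, 44.000): F = (-169.000, -2886.000), so ‖F‖₂ = 2890.944.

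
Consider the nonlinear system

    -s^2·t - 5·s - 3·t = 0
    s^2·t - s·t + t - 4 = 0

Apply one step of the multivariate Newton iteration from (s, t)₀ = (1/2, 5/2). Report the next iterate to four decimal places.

At (1/2, 5/2): F = (-10.6250, -2.1250).
Jacobian J = [[-2·s·t - 5, -s^2 - 3], [2·s·t - t, s^2 - s + 1]].
At the point, J = [[-7.5000, -3.2500], [0.0000, 0.7500]] (det J = -5.6250).
Solving J·Δ = −F gives Δ = (-2.6444, 2.8333).
Then the next iterate is (s, t)₁ = (-2.1444, 5.3333).

(-2.1444, 5.3333)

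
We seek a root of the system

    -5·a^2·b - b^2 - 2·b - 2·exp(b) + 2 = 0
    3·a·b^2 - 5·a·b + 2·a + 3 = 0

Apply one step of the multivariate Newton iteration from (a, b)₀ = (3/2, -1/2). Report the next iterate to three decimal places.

(4.630, 1.776)

At (3/2, -1/2): F = (7.16194, 10.875).
Jacobian J = [[-10·a·b, -5·a^2 - 2·b - 2·exp(b) - 2], [3·b^2 - 5·b + 2, 6·a·b - 5·a]].
At the point, J = [[7.500, -13.46306], [5.250, -12.000]] (det J = -19.31893).
Solving J·Δ = −F gives Δ = (3.130, 2.276).
Then the next iterate is (a, b)₁ = (4.630, 1.776).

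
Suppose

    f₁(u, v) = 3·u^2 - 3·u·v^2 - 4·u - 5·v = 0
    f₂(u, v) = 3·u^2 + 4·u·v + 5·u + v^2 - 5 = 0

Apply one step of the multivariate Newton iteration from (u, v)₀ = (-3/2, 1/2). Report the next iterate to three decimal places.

At (-3/2, 1/2): F = (11.375, -8.500).
Jacobian J = [[6·u - 3·v^2 - 4, -6·u·v - 5], [6·u + 4·v + 5, 4·u + 2·v]].
At the point, J = [[-13.750, -0.500], [-2.000, -5.000]] (det J = 67.750).
Solving J·Δ = −F gives Δ = (0.902, -2.061).
Then the next iterate is (u, v)₁ = (-0.598, -1.561).

(-0.598, -1.561)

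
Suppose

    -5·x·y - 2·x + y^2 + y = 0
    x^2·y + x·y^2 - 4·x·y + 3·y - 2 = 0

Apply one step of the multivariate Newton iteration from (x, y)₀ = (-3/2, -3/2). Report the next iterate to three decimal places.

(-1.758, 0.121)

At (-3/2, -3/2): F = (-7.500, -22.250).
Jacobian J = [[-5·y - 2, -5·x + 2·y + 1], [2·x·y + y^2 - 4·y, x^2 + 2·x·y - 4·x + 3]].
At the point, J = [[5.500, 5.500], [12.750, 15.750]] (det J = 16.500).
Solving J·Δ = −F gives Δ = (-0.258, 1.621).
Then the next iterate is (x, y)₁ = (-1.758, 0.121).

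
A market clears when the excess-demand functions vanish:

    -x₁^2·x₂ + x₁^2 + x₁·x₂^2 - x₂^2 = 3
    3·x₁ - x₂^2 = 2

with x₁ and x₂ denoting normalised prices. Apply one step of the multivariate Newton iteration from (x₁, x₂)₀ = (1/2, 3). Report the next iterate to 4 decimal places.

At (1/2, 3): F = (-8.0000, -9.5000).
Jacobian J = [[-2·x₁·x₂ + 2·x₁ + x₂^2, -x₁^2 + 2·x₁·x₂ - 2·x₂], [3, -2·x₂]].
At the point, J = [[7.0000, -3.2500], [3.0000, -6.0000]] (det J = -32.2500).
Solving J·Δ = −F gives Δ = (0.5310, -1.3178).
Then the next iterate is (x₁, x₂)₁ = (1.0310, 1.6822).

(1.0310, 1.6822)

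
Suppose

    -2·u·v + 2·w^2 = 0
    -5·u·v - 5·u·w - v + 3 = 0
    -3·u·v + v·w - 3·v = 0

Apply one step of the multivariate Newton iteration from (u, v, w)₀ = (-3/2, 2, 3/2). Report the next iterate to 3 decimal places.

At (-3/2, 2, 3/2): F = (10.500, 27.250, 6.000).
Jacobian J = [[-2·v, -2·u, 4·w], [-5·v - 5·w, -5·u - 1, -5·u], [-3·v, -3·u + w - 3, v]].
At the point, J = [[-4.000, 3.000, 6.000], [-17.500, 6.500, 7.500], [-6.000, 3.000, 2.000]] (det J = -73.000).
Solving J·Δ = −F gives Δ = (1.757, 2.849, -2.003).
Then the next iterate is (u, v, w)₁ = (0.257, 4.849, -0.503).

(0.257, 4.849, -0.503)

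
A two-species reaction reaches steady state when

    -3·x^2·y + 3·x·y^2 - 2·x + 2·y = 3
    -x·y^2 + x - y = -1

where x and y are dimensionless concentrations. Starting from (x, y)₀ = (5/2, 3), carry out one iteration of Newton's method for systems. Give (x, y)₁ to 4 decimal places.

(1.6328, 2.0586)

At (5/2, 3): F = (9.2500, -22.0000).
Jacobian J = [[-6·x·y + 3·y^2 - 2, -3·x^2 + 6·x·y + 2], [-y^2 + 1, -2·x·y - 1]].
At the point, J = [[-20.0000, 28.2500], [-8.0000, -16.0000]] (det J = 546.0000).
Solving J·Δ = −F gives Δ = (-0.8672, -0.9414).
Then the next iterate is (x, y)₁ = (1.6328, 2.0586).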